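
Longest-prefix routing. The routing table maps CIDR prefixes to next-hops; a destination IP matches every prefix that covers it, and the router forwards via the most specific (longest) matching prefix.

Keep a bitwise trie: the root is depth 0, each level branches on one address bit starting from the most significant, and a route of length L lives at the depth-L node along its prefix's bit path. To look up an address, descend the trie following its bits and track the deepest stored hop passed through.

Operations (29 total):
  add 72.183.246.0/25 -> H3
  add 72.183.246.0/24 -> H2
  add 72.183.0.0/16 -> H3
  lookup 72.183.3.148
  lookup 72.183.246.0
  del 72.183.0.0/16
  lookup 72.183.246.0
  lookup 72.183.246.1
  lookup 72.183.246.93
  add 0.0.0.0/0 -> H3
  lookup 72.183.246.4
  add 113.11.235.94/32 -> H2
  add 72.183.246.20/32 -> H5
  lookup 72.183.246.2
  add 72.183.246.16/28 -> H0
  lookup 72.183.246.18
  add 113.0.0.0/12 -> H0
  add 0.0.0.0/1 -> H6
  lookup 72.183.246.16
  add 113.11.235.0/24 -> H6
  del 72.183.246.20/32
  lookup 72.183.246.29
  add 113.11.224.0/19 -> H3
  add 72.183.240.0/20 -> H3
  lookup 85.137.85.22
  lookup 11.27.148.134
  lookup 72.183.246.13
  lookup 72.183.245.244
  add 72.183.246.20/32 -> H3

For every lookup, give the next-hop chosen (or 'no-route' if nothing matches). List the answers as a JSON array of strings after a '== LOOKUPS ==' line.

Trace:
  add 72.183.246.0/25 -> H3 at depth 25
  add 72.183.246.0/24 -> H2 at depth 24
  add 72.183.0.0/16 -> H3 at depth 16
  ? 72.183.3.148  path d0:-→d1:-→d2:-→d3:-→d4:-→d5:-→d6:-→d7:-→d8:-→d9:-→d10:-→d11:-→d12:-→d13:-→d14:-→d15:-→d16:H3  best=H3
  ? 72.183.246.0  path d0:-→d1:-→d2:-→d3:-→d4:-→d5:-→d6:-→d7:-→d8:-→d9:-→d10:-→d11:-→d12:-→d13:-→d14:-→d15:-→d16:H3→d17:-→d18:-→d19:-→d20:-→d21:-→d22:-→d23:-→d24:H2→d25:H3  best=H3
  del 72.183.0.0/16 (clear depth 16)
  ? 72.183.246.0  path d0:-→d1:-→d2:-→d3:-→d4:-→d5:-→d6:-→d7:-→d8:-→d9:-→d10:-→d11:-→d12:-→d13:-→d14:-→d15:-→d16:-→d17:-→d18:-→d19:-→d20:-→d21:-→d22:-→d23:-→d24:H2→d25:H3  best=H3
  ? 72.183.246.1  path d0:-→d1:-→d2:-→d3:-→d4:-→d5:-→d6:-→d7:-→d8:-→d9:-→d10:-→d11:-→d12:-→d13:-→d14:-→d15:-→d16:-→d17:-→d18:-→d19:-→d20:-→d21:-→d22:-→d23:-→d24:H2→d25:H3  best=H3
  ? 72.183.246.93  path d0:-→d1:-→d2:-→d3:-→d4:-→d5:-→d6:-→d7:-→d8:-→d9:-→d10:-→d11:-→d12:-→d13:-→d14:-→d15:-→d16:-→d17:-→d18:-→d19:-→d20:-→d21:-→d22:-→d23:-→d24:H2→d25:H3  best=H3
  add 0.0.0.0/0 -> H3 at depth 0
  ? 72.183.246.4  path d0:H3→d1:-→d2:-→d3:-→d4:-→d5:-→d6:-→d7:-→d8:-→d9:-→d10:-→d11:-→d12:-→d13:-→d14:-→d15:-→d16:-→d17:-→d18:-→d19:-→d20:-→d21:-→d22:-→d23:-→d24:H2→d25:H3  best=H3
  add 113.11.235.94/32 -> H2 at depth 32
  add 72.183.246.20/32 -> H5 at depth 32
  ? 72.183.246.2  path d0:H3→d1:-→d2:-→d3:-→d4:-→d5:-→d6:-→d7:-→d8:-→d9:-→d10:-→d11:-→d12:-→d13:-→d14:-→d15:-→d16:-→d17:-→d18:-→d19:-→d20:-→d21:-→d22:-→d23:-→d24:H2→d25:H3→d26:-→d27:-  best=H3
  add 72.183.246.16/28 -> H0 at depth 28
  ? 72.183.246.18  path d0:H3→d1:-→d2:-→d3:-→d4:-→d5:-→d6:-→d7:-→d8:-→d9:-→d10:-→d11:-→d12:-→d13:-→d14:-→d15:-→d16:-→d17:-→d18:-→d19:-→d20:-→d21:-→d22:-→d23:-→d24:H2→d25:H3→d26:-→d27:-→d28:H0→d29:-  best=H0
  add 113.0.0.0/12 -> H0 at depth 12
  add 0.0.0.0/1 -> H6 at depth 1
  ? 72.183.246.16  path d0:H3→d1:H6→d2:-→d3:-→d4:-→d5:-→d6:-→d7:-→d8:-→d9:-→d10:-→d11:-→d12:-→d13:-→d14:-→d15:-→d16:-→d17:-→d18:-→d19:-→d20:-→d21:-→d22:-→d23:-→d24:H2→d25:H3→d26:-→d27:-→d28:H0→d29:-  best=H0
  add 113.11.235.0/24 -> H6 at depth 24
  del 72.183.246.20/32 (clear depth 32)
  ? 72.183.246.29  path d0:H3→d1:H6→d2:-→d3:-→d4:-→d5:-→d6:-→d7:-→d8:-→d9:-→d10:-→d11:-→d12:-→d13:-→d14:-→d15:-→d16:-→d17:-→d18:-→d19:-→d20:-→d21:-→d22:-→d23:-→d24:H2→d25:H3→d26:-→d27:-→d28:H0  best=H0
  add 113.11.224.0/19 -> H3 at depth 19
  add 72.183.240.0/20 -> H3 at depth 20
  ? 85.137.85.22  path d0:H3→d1:H6→d2:-→d3:-  best=H6
  ? 11.27.148.134  path d0:H3→d1:H6  best=H6
  ? 72.183.246.13  path d0:H3→d1:H6→d2:-→d3:-→d4:-→d5:-→d6:-→d7:-→d8:-→d9:-→d10:-→d11:-→d12:-→d13:-→d14:-→d15:-→d16:-→d17:-→d18:-→d19:-→d20:H3→d21:-→d22:-→d23:-→d24:H2→d25:H3→d26:-→d27:-  best=H3
  ? 72.183.245.244  path d0:H3→d1:H6→d2:-→d3:-→d4:-→d5:-→d6:-→d7:-→d8:-→d9:-→d10:-→d11:-→d12:-→d13:-→d14:-→d15:-→d16:-→d17:-→d18:-→d19:-→d20:H3→d21:-→d22:-  best=H3
  add 72.183.246.20/32 -> H3 at depth 32

== LOOKUPS ==
["H3","H3","H3","H3","H3","H3","H3","H0","H0","H0","H6","H6","H3","H3"]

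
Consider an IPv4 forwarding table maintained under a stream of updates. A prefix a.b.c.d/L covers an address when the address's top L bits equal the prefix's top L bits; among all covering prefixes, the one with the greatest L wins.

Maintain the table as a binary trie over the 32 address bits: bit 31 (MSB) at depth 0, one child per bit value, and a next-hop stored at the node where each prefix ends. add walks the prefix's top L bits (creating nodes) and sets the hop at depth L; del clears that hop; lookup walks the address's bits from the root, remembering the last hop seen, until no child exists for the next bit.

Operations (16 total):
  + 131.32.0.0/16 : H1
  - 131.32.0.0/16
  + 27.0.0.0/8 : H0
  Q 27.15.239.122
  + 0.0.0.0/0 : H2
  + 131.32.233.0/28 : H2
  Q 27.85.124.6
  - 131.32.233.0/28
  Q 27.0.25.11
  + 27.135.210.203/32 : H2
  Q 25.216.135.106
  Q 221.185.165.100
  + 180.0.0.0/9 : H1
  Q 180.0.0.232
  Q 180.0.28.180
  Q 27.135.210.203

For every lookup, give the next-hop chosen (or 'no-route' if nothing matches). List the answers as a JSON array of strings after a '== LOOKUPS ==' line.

Trace:
  + 131.32.0.0/16 (H1) depth=16
  - 131.32.0.0/16 clear@16
  + 27.0.0.0/8 (H0) depth=8
  lookup 27.15.239.122: bits 00011011 walk d0:-→d1:-→d2:-→d3:-→d4:-→d5:-→d6:-→d7:-→d8:H0 -> H0
  + 0.0.0.0/0 (H2) depth=0
  + 131.32.233.0/28 (H2) depth=28
  lookup 27.85.124.6: bits 00011011 walk d0:H2→d1:-→d2:-→d3:-→d4:-→d5:-→d6:-→d7:-→d8:H0 -> H0
  - 131.32.233.0/28 clear@28
  lookup 27.0.25.11: bits 00011011 walk d0:H2→d1:-→d2:-→d3:-→d4:-→d5:-→d6:-→d7:-→d8:H0 -> H0
  + 27.135.210.203/32 (H2) depth=32
  lookup 25.216.135.106: bits 000110 walk d0:H2→d1:-→d2:-→d3:-→d4:-→d5:-→d6:- -> H2
  lookup 221.185.165.100: bits 1 walk d0:H2→d1:- -> H2
  + 180.0.0.0/9 (H1) depth=9
  lookup 180.0.0.232: bits 101101000 walk d0:H2→d1:-→d2:-→d3:-→d4:-→d5:-→d6:-→d7:-→d8:-→d9:H1 -> H1
  lookup 180.0.28.180: bits 101101000 walk d0:H2→d1:-→d2:-→d3:-→d4:-→d5:-→d6:-→d7:-→d8:-→d9:H1 -> H1
  lookup 27.135.210.203: bits 00011011100001111101001011001011 walk d0:H2→d1:-→d2:-→d3:-→d4:-→d5:-→d6:-→d7:-→d8:H0→d9:-→d10:-→d11:-→d12:-→d13:-→d14:-→d15:-→d16:-→d17:-→d18:-→d19:-→d20:-→d21:-→d22:-→d23:-→d24:-→d25:-→d26:-→d27:-→d28:-→d29:-→d30:-→d31:-→d32:H2 -> H2

== LOOKUPS ==
["H0","H0","H0","H2","H2","H1","H1","H2"]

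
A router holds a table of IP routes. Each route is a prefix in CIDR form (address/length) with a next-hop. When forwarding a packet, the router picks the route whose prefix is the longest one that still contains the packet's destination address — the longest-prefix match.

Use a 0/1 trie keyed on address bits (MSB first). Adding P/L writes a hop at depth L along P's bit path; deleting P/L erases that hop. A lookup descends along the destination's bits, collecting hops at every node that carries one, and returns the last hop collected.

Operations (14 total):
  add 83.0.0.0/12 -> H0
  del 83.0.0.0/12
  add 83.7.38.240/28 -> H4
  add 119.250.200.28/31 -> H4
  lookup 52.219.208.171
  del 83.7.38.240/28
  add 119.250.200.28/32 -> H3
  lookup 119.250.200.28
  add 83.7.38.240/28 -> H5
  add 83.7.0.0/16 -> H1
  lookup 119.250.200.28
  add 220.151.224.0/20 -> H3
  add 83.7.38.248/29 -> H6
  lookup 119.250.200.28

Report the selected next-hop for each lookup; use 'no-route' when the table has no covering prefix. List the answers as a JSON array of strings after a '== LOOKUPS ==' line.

Apply in order:
  + 83.0.0.0/12 (H0) depth=12
  - 83.0.0.0/12 clear@12
  + 83.7.38.240/28 (H4) depth=28
  + 119.250.200.28/31 (H4) depth=31
  lookup 52.219.208.171: bits 0 walk d0:-→d1:- -> no-route
  - 83.7.38.240/28 clear@28
  + 119.250.200.28/32 (H3) depth=32
  lookup 119.250.200.28: bits 01110111111110101100100000011100 walk d0:-→d1:-→d2:-→d3:-→d4:-→d5:-→d6:-→d7:-→d8:-→d9:-→d10:-→d11:-→d12:-→d13:-→d14:-→d15:-→d16:-→d17:-→d18:-→d19:-→d20:-→d21:-→d22:-→d23:-→d24:-→d25:-→d26:-→d27:-→d28:-→d29:-→d30:-→d31:H4→d32:H3 -> H3
  + 83.7.38.240/28 (H5) depth=28
  + 83.7.0.0/16 (H1) depth=16
  lookup 119.250.200.28: bits 01110111111110101100100000011100 walk d0:-→d1:-→d2:-→d3:-→d4:-→d5:-→d6:-→d7:-→d8:-→d9:-→d10:-→d11:-→d12:-→d13:-→d14:-→d15:-→d16:-→d17:-→d18:-→d19:-→d20:-→d21:-→d22:-→d23:-→d24:-→d25:-→d26:-→d27:-→d28:-→d29:-→d30:-→d31:H4→d32:H3 -> H3
  + 220.151.224.0/20 (H3) depth=20
  + 83.7.38.248/29 (H6) depth=29
  lookup 119.250.200.28: bits 01110111111110101100100000011100 walk d0:-→d1:-→d2:-→d3:-→d4:-→d5:-→d6:-→d7:-→d8:-→d9:-→d10:-→d11:-→d12:-→d13:-→d14:-→d15:-→d16:-→d17:-→d18:-→d19:-→d20:-→d21:-→d22:-→d23:-→d24:-→d25:-→d26:-→d27:-→d28:-→d29:-→d30:-→d31:H4→d32:H3 -> H3

== LOOKUPS ==
["no-route","H3","H3","H3"]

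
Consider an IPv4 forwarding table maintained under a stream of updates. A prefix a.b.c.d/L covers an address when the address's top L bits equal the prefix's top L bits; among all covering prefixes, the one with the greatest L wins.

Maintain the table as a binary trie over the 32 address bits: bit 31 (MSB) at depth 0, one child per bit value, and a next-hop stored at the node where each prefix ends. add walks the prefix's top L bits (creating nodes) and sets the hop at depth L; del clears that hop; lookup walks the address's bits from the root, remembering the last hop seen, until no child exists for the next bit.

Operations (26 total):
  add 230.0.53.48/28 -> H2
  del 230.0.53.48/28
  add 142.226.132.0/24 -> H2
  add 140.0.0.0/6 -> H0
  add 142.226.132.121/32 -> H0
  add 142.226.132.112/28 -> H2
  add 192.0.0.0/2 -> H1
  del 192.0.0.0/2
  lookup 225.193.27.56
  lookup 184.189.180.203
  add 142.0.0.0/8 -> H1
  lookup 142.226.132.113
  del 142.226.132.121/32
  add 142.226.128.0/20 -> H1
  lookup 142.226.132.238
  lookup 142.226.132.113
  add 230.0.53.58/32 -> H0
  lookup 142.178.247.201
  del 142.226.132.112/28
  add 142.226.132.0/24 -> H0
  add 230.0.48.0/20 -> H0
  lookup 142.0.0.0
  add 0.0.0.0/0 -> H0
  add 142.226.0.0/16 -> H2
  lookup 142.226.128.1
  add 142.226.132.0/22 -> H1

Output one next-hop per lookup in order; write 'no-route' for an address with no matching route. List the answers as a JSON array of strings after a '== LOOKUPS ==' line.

Apply in order:
  add 230.0.53.48/28 -> H2 at depth 28
  del 230.0.53.48/28 (clear depth 28)
  add 142.226.132.0/24 -> H2 at depth 24
  add 140.0.0.0/6 -> H0 at depth 6
  add 142.226.132.121/32 -> H0 at depth 32
  add 142.226.132.112/28 -> H2 at depth 28
  add 192.0.0.0/2 -> H1 at depth 2
  del 192.0.0.0/2 (clear depth 2)
  ? 225.193.27.56  path d0:-→d1:-→d2:-→d3:-→d4:-→d5:-  best=no-route
  ? 184.189.180.203  path d0:-→d1:-→d2:-  best=no-route
  add 142.0.0.0/8 -> H1 at depth 8
  ? 142.226.132.113  path d0:-→d1:-→d2:-→d3:-→d4:-→d5:-→d6:H0→d7:-→d8:H1→d9:-→d10:-→d11:-→d12:-→d13:-→d14:-→d15:-→d16:-→d17:-→d18:-→d19:-→d20:-→d21:-→d22:-→d23:-→d24:H2→d25:-→d26:-→d27:-→d28:H2  best=H2
  del 142.226.132.121/32 (clear depth 32)
  add 142.226.128.0/20 -> H1 at depth 20
  ? 142.226.132.238  path d0:-→d1:-→d2:-→d3:-→d4:-→d5:-→d6:H0→d7:-→d8:H1→d9:-→d10:-→d11:-→d12:-→d13:-→d14:-→d15:-→d16:-→d17:-→d18:-→d19:-→d20:H1→d21:-→d22:-→d23:-→d24:H2  best=H2
  ? 142.226.132.113  path d0:-→d1:-→d2:-→d3:-→d4:-→d5:-→d6:H0→d7:-→d8:H1→d9:-→d10:-→d11:-→d12:-→d13:-→d14:-→d15:-→d16:-→d17:-→d18:-→d19:-→d20:H1→d21:-→d22:-→d23:-→d24:H2→d25:-→d26:-→d27:-→d28:H2  best=H2
  add 230.0.53.58/32 -> H0 at depth 32
  ? 142.178.247.201  path d0:-→d1:-→d2:-→d3:-→d4:-→d5:-→d6:H0→d7:-→d8:H1→d9:-  best=H1
  del 142.226.132.112/28 (clear depth 28)
  add 142.226.132.0/24 -> H0 at depth 24
  add 230.0.48.0/20 -> H0 at depth 20
  ? 142.0.0.0  path d0:-→d1:-→d2:-→d3:-→d4:-→d5:-→d6:H0→d7:-→d8:H1  best=H1
  add 0.0.0.0/0 -> H0 at depth 0
  add 142.226.0.0/16 -> H2 at depth 16
  ? 142.226.128.1  path d0:H0→d1:-→d2:-→d3:-→d4:-→d5:-→d6:H0→d7:-→d8:H1→d9:-→d10:-→d11:-→d12:-→d13:-→d14:-→d15:-→d16:H2→d17:-→d18:-→d19:-→d20:H1→d21:-  best=H1
  add 142.226.132.0/22 -> H1 at depth 22

== LOOKUPS ==
["no-route","no-route","H2","H2","H2","H1","H1","H1"]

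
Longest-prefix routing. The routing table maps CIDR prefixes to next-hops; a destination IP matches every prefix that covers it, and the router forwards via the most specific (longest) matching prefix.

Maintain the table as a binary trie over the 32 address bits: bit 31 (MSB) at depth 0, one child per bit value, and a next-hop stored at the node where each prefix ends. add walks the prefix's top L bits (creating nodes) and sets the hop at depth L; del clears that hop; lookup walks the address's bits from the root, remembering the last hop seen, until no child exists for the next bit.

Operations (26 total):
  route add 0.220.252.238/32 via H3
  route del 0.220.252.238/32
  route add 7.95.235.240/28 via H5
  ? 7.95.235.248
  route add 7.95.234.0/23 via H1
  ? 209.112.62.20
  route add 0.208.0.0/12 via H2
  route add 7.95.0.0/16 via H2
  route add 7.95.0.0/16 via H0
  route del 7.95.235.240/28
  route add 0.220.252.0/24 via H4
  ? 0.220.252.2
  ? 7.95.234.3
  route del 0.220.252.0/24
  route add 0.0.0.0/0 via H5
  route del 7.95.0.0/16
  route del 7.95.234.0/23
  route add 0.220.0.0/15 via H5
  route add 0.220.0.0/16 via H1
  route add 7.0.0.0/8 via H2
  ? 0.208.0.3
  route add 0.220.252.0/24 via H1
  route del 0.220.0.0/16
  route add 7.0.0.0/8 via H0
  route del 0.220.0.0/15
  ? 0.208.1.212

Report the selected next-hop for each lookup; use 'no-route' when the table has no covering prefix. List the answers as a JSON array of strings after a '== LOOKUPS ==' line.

Apply in order:
  add 0.220.252.238/32 -> H3 at depth 32
  del 0.220.252.238/32 (clear depth 32)
  add 7.95.235.240/28 -> H5 at depth 28
  lookup 7.95.235.248: bits 0000011101011111111010111111 walk d0:-→d1:-→d2:-→d3:-→d4:-→d5:-→d6:-→d7:-→d8:-→d9:-→d10:-→d11:-→d12:-→d13:-→d14:-→d15:-→d16:-→d17:-→d18:-→d19:-→d20:-→d21:-→d22:-→d23:-→d24:-→d25:-→d26:-→d27:-→d28:H5 -> H5
  add 7.95.234.0/23 -> H1 at depth 23
  lookup 209.112.62.20: bits ε walk d0:- -> no-route
  add 0.208.0.0/12 -> H2 at depth 12
  add 7.95.0.0/16 -> H2 at depth 16
  add 7.95.0.0/16 -> H0 at depth 16
  del 7.95.235.240/28 (clear depth 28)
  add 0.220.252.0/24 -> H4 at depth 24
  lookup 0.220.252.2: bits 000000001101110011111100 walk d0:-→d1:-→d2:-→d3:-→d4:-→d5:-→d6:-→d7:-→d8:-→d9:-→d10:-→d11:-→d12:H2→d13:-→d14:-→d15:-→d16:-→d17:-→d18:-→d19:-→d20:-→d21:-→d22:-→d23:-→d24:H4 -> H4
  lookup 7.95.234.3: bits 00000111010111111110101 walk d0:-→d1:-→d2:-→d3:-→d4:-→d5:-→d6:-→d7:-→d8:-→d9:-→d10:-→d11:-→d12:-→d13:-→d14:-→d15:-→d16:H0→d17:-→d18:-→d19:-→d20:-→d21:-→d22:-→d23:H1 -> H1
  del 0.220.252.0/24 (clear depth 24)
  add 0.0.0.0/0 -> H5 at depth 0
  del 7.95.0.0/16 (clear depth 16)
  del 7.95.234.0/23 (clear depth 23)
  add 0.220.0.0/15 -> H5 at depth 15
  add 0.220.0.0/16 -> H1 at depth 16
  add 7.0.0.0/8 -> H2 at depth 8
  lookup 0.208.0.3: bits 000000001101 walk d0:H5→d1:-→d2:-→d3:-→d4:-→d5:-→d6:-→d7:-→d8:-→d9:-→d10:-→d11:-→d12:H2 -> H2
  add 0.220.252.0/24 -> H1 at depth 24
  del 0.220.0.0/16 (clear depth 16)
  add 7.0.0.0/8 -> H0 at depth 8
  del 0.220.0.0/15 (clear depth 15)
  lookup 0.208.1.212: bits 000000001101 walk d0:H5→d1:-→d2:-→d3:-→d4:-→d5:-→d6:-→d7:-→d8:-→d9:-→d10:-→d11:-→d12:H2 -> H2

== LOOKUPS ==
["H5","no-route","H4","H1","H2","H2"]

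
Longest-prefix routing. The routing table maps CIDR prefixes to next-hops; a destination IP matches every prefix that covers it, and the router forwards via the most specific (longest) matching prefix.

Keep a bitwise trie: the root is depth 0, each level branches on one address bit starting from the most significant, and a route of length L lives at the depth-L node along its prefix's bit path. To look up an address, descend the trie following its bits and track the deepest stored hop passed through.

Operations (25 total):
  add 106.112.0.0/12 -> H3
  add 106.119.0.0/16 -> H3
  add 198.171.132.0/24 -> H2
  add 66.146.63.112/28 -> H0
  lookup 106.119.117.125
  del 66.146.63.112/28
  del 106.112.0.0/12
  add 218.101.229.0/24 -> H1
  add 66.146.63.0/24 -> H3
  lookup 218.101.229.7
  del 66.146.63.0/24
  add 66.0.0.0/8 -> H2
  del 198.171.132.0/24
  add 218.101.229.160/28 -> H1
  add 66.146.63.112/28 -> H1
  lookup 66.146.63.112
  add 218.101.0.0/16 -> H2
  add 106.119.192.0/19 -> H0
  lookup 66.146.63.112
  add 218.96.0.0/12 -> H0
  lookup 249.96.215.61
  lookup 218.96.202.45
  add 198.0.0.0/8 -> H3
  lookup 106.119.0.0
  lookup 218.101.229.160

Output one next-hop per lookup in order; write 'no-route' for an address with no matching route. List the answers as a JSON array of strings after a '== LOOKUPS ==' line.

Trace:
  add 106.112.0.0/12 -> H3 at depth 12
  add 106.119.0.0/16 -> H3 at depth 16
  add 198.171.132.0/24 -> H2 at depth 24
  add 66.146.63.112/28 -> H0 at depth 28
  ? 106.119.117.125  path d0:-→d1:-→d2:-→d3:-→d4:-→d5:-→d6:-→d7:-→d8:-→d9:-→d10:-→d11:-→d12:H3→d13:-→d14:-→d15:-→d16:H3  best=H3
  del 66.146.63.112/28 (clear depth 28)
  del 106.112.0.0/12 (clear depth 12)
  add 218.101.229.0/24 -> H1 at depth 24
  add 66.146.63.0/24 -> H3 at depth 24
  ? 218.101.229.7  path d0:-→d1:-→d2:-→d3:-→d4:-→d5:-→d6:-→d7:-→d8:-→d9:-→d10:-→d11:-→d12:-→d13:-→d14:-→d15:-→d16:-→d17:-→d18:-→d19:-→d20:-→d21:-→d22:-→d23:-→d24:H1  best=H1
  del 66.146.63.0/24 (clear depth 24)
  add 66.0.0.0/8 -> H2 at depth 8
  del 198.171.132.0/24 (clear depth 24)
  add 218.101.229.160/28 -> H1 at depth 28
  add 66.146.63.112/28 -> H1 at depth 28
  ? 66.146.63.112  path d0:-→d1:-→d2:-→d3:-→d4:-→d5:-→d6:-→d7:-→d8:H2→d9:-→d10:-→d11:-→d12:-→d13:-→d14:-→d15:-→d16:-→d17:-→d18:-→d19:-→d20:-→d21:-→d22:-→d23:-→d24:-→d25:-→d26:-→d27:-→d28:H1  best=H1
  add 218.101.0.0/16 -> H2 at depth 16
  add 106.119.192.0/19 -> H0 at depth 19
  ? 66.146.63.112  path d0:-→d1:-→d2:-→d3:-→d4:-→d5:-→d6:-→d7:-→d8:H2→d9:-→d10:-→d11:-→d12:-→d13:-→d14:-→d15:-→d16:-→d17:-→d18:-→d19:-→d20:-→d21:-→d22:-→d23:-→d24:-→d25:-→d26:-→d27:-→d28:H1  best=H1
  add 218.96.0.0/12 -> H0 at depth 12
  ? 249.96.215.61  path d0:-→d1:-→d2:-  best=no-route
  ? 218.96.202.45  path d0:-→d1:-→d2:-→d3:-→d4:-→d5:-→d6:-→d7:-→d8:-→d9:-→d10:-→d11:-→d12:H0→d13:-  best=H0
  add 198.0.0.0/8 -> H3 at depth 8
  ? 106.119.0.0  path d0:-→d1:-→d2:-→d3:-→d4:-→d5:-→d6:-→d7:-→d8:-→d9:-→d10:-→d11:-→d12:-→d13:-→d14:-→d15:-→d16:H3  best=H3
  ? 218.101.229.160  path d0:-→d1:-→d2:-→d3:-→d4:-→d5:-→d6:-→d7:-→d8:-→d9:-→d10:-→d11:-→d12:H0→d13:-→d14:-→d15:-→d16:H2→d17:-→d18:-→d19:-→d20:-→d21:-→d22:-→d23:-→d24:H1→d25:-→d26:-→d27:-→d28:H1  best=H1

== LOOKUPS ==
["H3","H1","H1","H1","no-route","H0","H3","H1"]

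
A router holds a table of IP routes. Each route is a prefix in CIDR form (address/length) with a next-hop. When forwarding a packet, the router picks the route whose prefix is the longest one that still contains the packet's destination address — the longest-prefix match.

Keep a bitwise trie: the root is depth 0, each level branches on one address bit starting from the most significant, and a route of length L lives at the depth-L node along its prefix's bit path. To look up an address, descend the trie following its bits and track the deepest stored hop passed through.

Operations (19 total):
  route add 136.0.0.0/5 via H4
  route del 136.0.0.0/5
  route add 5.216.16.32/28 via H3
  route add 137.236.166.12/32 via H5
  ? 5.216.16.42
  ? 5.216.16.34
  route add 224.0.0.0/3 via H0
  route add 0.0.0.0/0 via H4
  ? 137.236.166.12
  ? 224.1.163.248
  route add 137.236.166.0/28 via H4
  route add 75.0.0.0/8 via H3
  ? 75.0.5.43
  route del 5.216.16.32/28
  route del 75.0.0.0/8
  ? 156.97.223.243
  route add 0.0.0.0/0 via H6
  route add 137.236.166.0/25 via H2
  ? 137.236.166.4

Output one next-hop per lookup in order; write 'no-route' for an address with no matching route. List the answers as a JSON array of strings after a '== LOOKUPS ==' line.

Process each operation:
  add 136.0.0.0/5 -> H4 at depth 5
  - 136.0.0.0/5 clear@5
  add 5.216.16.32/28 -> H3 at depth 28
  add 137.236.166.12/32 -> H5 at depth 32
  lookup 5.216.16.42: bits 0000010111011000000100000010 walk d0:-→d1:-→d2:-→d3:-→d4:-→d5:-→d6:-→d7:-→d8:-→d9:-→d10:-→d11:-→d12:-→d13:-→d14:-→d15:-→d16:-→d17:-→d18:-→d19:-→d20:-→d21:-→d22:-→d23:-→d24:-→d25:-→d26:-→d27:-→d28:H3 -> H3
  lookup 5.216.16.34: bits 0000010111011000000100000010 walk d0:-→d1:-→d2:-→d3:-→d4:-→d5:-→d6:-→d7:-→d8:-→d9:-→d10:-→d11:-→d12:-→d13:-→d14:-→d15:-→d16:-→d17:-→d18:-→d19:-→d20:-→d21:-→d22:-→d23:-→d24:-→d25:-→d26:-→d27:-→d28:H3 -> H3
  add 224.0.0.0/3 -> H0 at depth 3
  add 0.0.0.0/0 -> H4 at depth 0
  lookup 137.236.166.12: bits 10001001111011001010011000001100 walk d0:H4→d1:-→d2:-→d3:-→d4:-→d5:-→d6:-→d7:-→d8:-→d9:-→d10:-→d11:-→d12:-→d13:-→d14:-→d15:-→d16:-→d17:-→d18:-→d19:-→d20:-→d21:-→d22:-→d23:-→d24:-→d25:-→d26:-→d27:-→d28:-→d29:-→d30:-→d31:-→d32:H5 -> H5
  lookup 224.1.163.248: bits 111 walk d0:H4→d1:-→d2:-→d3:H0 -> H0
  add 137.236.166.0/28 -> H4 at depth 28
  add 75.0.0.0/8 -> H3 at depth 8
  lookup 75.0.5.43: bits 01001011 walk d0:H4→d1:-→d2:-→d3:-→d4:-→d5:-→d6:-→d7:-→d8:H3 -> H3
  - 5.216.16.32/28 clear@28
  - 75.0.0.0/8 clear@8
  lookup 156.97.223.243: bits 100 walk d0:H4→d1:-→d2:-→d3:- -> H4
  add 0.0.0.0/0 -> H6 at depth 0
  add 137.236.166.0/25 -> H2 at depth 25
  lookup 137.236.166.4: bits 1000100111101100101001100000 walk d0:H6→d1:-→d2:-→d3:-→d4:-→d5:-→d6:-→d7:-→d8:-→d9:-→d10:-→d11:-→d12:-→d13:-→d14:-→d15:-→d16:-→d17:-→d18:-→d19:-→d20:-→d21:-→d22:-→d23:-→d24:-→d25:H2→d26:-→d27:-→d28:H4 -> H4

== LOOKUPS ==
["H3","H3","H5","H0","H3","H4","H4"]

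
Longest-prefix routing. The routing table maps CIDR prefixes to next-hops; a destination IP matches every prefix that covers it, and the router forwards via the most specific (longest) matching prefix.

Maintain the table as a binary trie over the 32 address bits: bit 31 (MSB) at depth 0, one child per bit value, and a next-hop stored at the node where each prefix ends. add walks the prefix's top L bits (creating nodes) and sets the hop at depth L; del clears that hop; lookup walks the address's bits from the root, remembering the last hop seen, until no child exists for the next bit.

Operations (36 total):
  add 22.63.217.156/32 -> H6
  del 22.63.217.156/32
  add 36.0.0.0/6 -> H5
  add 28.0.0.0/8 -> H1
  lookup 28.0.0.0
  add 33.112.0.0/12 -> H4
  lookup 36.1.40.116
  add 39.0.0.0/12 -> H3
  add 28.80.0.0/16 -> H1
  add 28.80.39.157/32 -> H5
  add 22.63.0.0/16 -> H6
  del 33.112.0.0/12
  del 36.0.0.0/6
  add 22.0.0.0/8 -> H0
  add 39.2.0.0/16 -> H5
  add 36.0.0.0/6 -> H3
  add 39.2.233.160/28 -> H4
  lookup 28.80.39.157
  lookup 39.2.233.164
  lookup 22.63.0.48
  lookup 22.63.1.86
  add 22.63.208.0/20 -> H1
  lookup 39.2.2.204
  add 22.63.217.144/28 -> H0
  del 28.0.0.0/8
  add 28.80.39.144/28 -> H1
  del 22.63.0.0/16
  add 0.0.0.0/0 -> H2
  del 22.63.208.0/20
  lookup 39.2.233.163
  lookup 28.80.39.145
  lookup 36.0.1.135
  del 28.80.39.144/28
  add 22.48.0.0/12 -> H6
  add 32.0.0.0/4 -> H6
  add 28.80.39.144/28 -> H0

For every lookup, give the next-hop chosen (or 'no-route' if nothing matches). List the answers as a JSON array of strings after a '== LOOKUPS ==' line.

Trace:
  + 22.63.217.156/32 (H6) depth=32
  del 22.63.217.156/32 (clear depth 32)
  + 36.0.0.0/6 (H5) depth=6
  + 28.0.0.0/8 (H1) depth=8
  ? 28.0.0.0  path d0:-→d1:-→d2:-→d3:-→d4:-→d5:-→d6:-→d7:-→d8:H1  best=H1
  + 33.112.0.0/12 (H4) depth=12
  ? 36.1.40.116  path d0:-→d1:-→d2:-→d3:-→d4:-→d5:-→d6:H5  best=H5
  + 39.0.0.0/12 (H3) depth=12
  + 28.80.0.0/16 (H1) depth=16
  + 28.80.39.157/32 (H5) depth=32
  + 22.63.0.0/16 (H6) depth=16
  del 33.112.0.0/12 (clear depth 12)
  del 36.0.0.0/6 (clear depth 6)
  + 22.0.0.0/8 (H0) depth=8
  + 39.2.0.0/16 (H5) depth=16
  + 36.0.0.0/6 (H3) depth=6
  + 39.2.233.160/28 (H4) depth=28
  ? 28.80.39.157  path d0:-→d1:-→d2:-→d3:-→d4:-→d5:-→d6:-→d7:-→d8:H1→d9:-→d10:-→d11:-→d12:-→d13:-→d14:-→d15:-→d16:H1→d17:-→d18:-→d19:-→d20:-→d21:-→d22:-→d23:-→d24:-→d25:-→d26:-→d27:-→d28:-→d29:-→d30:-→d31:-→d32:H5  best=H5
  ? 39.2.233.164  path d0:-→d1:-→d2:-→d3:-→d4:-→d5:-→d6:H3→d7:-→d8:-→d9:-→d10:-→d11:-→d12:H3→d13:-→d14:-→d15:-→d16:H5→d17:-→d18:-→d19:-→d20:-→d21:-→d22:-→d23:-→d24:-→d25:-→d26:-→d27:-→d28:H4  best=H4
  ? 22.63.0.48  path d0:-→d1:-→d2:-→d3:-→d4:-→d5:-→d6:-→d7:-→d8:H0→d9:-→d10:-→d11:-→d12:-→d13:-→d14:-→d15:-→d16:H6  best=H6
  ? 22.63.1.86  path d0:-→d1:-→d2:-→d3:-→d4:-→d5:-→d6:-→d7:-→d8:H0→d9:-→d10:-→d11:-→d12:-→d13:-→d14:-→d15:-→d16:H6  best=H6
  + 22.63.208.0/20 (H1) depth=20
  ? 39.2.2.204  path d0:-→d1:-→d2:-→d3:-→d4:-→d5:-→d6:H3→d7:-→d8:-→d9:-→d10:-→d11:-→d12:H3→d13:-→d14:-→d15:-→d16:H5  best=H5
  + 22.63.217.144/28 (H0) depth=28
  del 28.0.0.0/8 (clear depth 8)
  + 28.80.39.144/28 (H1) depth=28
  del 22.63.0.0/16 (clear depth 16)
  + 0.0.0.0/0 (H2) depth=0
  del 22.63.208.0/20 (clear depth 20)
  ? 39.2.233.163  path d0:H2→d1:-→d2:-→d3:-→d4:-→d5:-→d6:H3→d7:-→d8:-→d9:-→d10:-→d11:-→d12:H3→d13:-→d14:-→d15:-→d16:H5→d17:-→d18:-→d19:-→d20:-→d21:-→d22:-→d23:-→d24:-→d25:-→d26:-→d27:-→d28:H4  best=H4
  ? 28.80.39.145  path d0:H2→d1:-→d2:-→d3:-→d4:-→d5:-→d6:-→d7:-→d8:-→d9:-→d10:-→d11:-→d12:-→d13:-→d14:-→d15:-→d16:H1→d17:-→d18:-→d19:-→d20:-→d21:-→d22:-→d23:-→d24:-→d25:-→d26:-→d27:-→d28:H1  best=H1
  ? 36.0.1.135  path d0:H2→d1:-→d2:-→d3:-→d4:-→d5:-→d6:H3  best=H3
  del 28.80.39.144/28 (clear depth 28)
  + 22.48.0.0/12 (H6) depth=12
  + 32.0.0.0/4 (H6) depth=4
  + 28.80.39.144/28 (H0) depth=28

== LOOKUPS ==
["H1","H5","H5","H4","H6","H6","H5","H4","H1","H3"]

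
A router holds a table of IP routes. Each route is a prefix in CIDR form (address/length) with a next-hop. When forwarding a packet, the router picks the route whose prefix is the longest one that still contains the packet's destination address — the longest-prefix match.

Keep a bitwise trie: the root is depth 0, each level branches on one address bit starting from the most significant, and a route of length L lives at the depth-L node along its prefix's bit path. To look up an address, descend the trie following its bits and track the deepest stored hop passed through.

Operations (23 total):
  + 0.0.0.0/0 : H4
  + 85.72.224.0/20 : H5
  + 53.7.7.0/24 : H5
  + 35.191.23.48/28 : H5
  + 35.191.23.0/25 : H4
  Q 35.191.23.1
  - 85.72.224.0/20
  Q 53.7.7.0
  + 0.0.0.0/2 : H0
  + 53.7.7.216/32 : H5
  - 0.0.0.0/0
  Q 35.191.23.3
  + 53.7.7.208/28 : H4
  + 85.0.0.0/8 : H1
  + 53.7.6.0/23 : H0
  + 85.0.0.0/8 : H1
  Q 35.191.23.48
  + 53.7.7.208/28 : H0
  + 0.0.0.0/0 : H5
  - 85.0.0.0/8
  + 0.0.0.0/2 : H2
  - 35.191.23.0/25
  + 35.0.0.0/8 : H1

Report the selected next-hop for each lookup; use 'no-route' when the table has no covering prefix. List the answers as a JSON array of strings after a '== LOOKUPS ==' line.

Trace:
  add 0.0.0.0/0 -> H4 at depth 0
  add 85.72.224.0/20 -> H5 at depth 20
  add 53.7.7.0/24 -> H5 at depth 24
  add 35.191.23.48/28 -> H5 at depth 28
  add 35.191.23.0/25 -> H4 at depth 25
  ? 35.191.23.1  path d0:H4→d1:-→d2:-→d3:-→d4:-→d5:-→d6:-→d7:-→d8:-→d9:-→d10:-→d11:-→d12:-→d13:-→d14:-→d15:-→d16:-→d17:-→d18:-→d19:-→d20:-→d21:-→d22:-→d23:-→d24:-→d25:H4→d26:-  best=H4
  - 85.72.224.0/20 clear@20
  ? 53.7.7.0  path d0:H4→d1:-→d2:-→d3:-→d4:-→d5:-→d6:-→d7:-→d8:-→d9:-→d10:-→d11:-→d12:-→d13:-→d14:-→d15:-→d16:-→d17:-→d18:-→d19:-→d20:-→d21:-→d22:-→d23:-→d24:H5  best=H5
  add 0.0.0.0/2 -> H0 at depth 2
  add 53.7.7.216/32 -> H5 at depth 32
  - 0.0.0.0/0 clear@0
  ? 35.191.23.3  path d0:-→d1:-→d2:H0→d3:-→d4:-→d5:-→d6:-→d7:-→d8:-→d9:-→d10:-→d11:-→d12:-→d13:-→d14:-→d15:-→d16:-→d17:-→d18:-→d19:-→d20:-→d21:-→d22:-→d23:-→d24:-→d25:H4→d26:-  best=H4
  add 53.7.7.208/28 -> H4 at depth 28
  add 85.0.0.0/8 -> H1 at depth 8
  add 53.7.6.0/23 -> H0 at depth 23
  add 85.0.0.0/8 -> H1 at depth 8
  ? 35.191.23.48  path d0:-→d1:-→d2:H0→d3:-→d4:-→d5:-→d6:-→d7:-→d8:-→d9:-→d10:-→d11:-→d12:-→d13:-→d14:-→d15:-→d16:-→d17:-→d18:-→d19:-→d20:-→d21:-→d22:-→d23:-→d24:-→d25:H4→d26:-→d27:-→d28:H5  best=H5
  add 53.7.7.208/28 -> H0 at depth 28
  add 0.0.0.0/0 -> H5 at depth 0
  - 85.0.0.0/8 clear@8
  add 0.0.0.0/2 -> H2 at depth 2
  - 35.191.23.0/25 clear@25
  add 35.0.0.0/8 -> H1 at depth 8

== LOOKUPS ==
["H4","H5","H4","H5"]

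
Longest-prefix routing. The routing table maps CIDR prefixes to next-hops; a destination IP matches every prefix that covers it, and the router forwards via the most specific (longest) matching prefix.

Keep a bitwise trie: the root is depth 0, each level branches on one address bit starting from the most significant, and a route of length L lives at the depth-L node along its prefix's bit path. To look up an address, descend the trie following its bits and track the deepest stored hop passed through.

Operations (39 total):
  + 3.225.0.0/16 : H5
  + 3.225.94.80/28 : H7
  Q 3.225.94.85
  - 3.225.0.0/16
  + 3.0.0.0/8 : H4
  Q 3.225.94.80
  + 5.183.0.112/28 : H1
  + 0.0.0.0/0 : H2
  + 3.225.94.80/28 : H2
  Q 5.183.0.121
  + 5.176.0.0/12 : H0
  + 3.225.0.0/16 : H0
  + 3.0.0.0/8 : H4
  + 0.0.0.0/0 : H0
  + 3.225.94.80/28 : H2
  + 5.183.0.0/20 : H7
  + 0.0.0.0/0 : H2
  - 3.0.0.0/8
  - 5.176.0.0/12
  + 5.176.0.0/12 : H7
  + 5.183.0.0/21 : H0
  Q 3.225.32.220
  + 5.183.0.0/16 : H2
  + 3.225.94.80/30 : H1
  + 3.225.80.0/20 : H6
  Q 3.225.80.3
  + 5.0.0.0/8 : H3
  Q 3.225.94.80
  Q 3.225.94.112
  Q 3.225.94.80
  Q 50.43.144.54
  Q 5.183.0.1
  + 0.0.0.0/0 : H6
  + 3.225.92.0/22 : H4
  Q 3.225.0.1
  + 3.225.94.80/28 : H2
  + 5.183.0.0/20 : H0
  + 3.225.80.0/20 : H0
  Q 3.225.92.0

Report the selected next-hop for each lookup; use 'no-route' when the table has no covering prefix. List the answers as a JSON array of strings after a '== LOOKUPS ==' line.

Process each operation:
  + 3.225.0.0/16 (H5) depth=16
  + 3.225.94.80/28 (H7) depth=28
  ? 3.225.94.85  path d0:-→d1:-→d2:-→d3:-→d4:-→d5:-→d6:-→d7:-→d8:-→d9:-→d10:-→d11:-→d12:-→d13:-→d14:-→d15:-→d16:H5→d17:-→d18:-→d19:-→d20:-→d21:-→d22:-→d23:-→d24:-→d25:-→d26:-→d27:-→d28:H7  best=H7
  - 3.225.0.0/16 clear@16
  + 3.0.0.0/8 (H4) depth=8
  ? 3.225.94.80  path d0:-→d1:-→d2:-→d3:-→d4:-→d5:-→d6:-→d7:-→d8:H4→d9:-→d10:-→d11:-→d12:-→d13:-→d14:-→d15:-→d16:-→d17:-→d18:-→d19:-→d20:-→d21:-→d22:-→d23:-→d24:-→d25:-→d26:-→d27:-→d28:H7  best=H7
  + 5.183.0.112/28 (H1) depth=28
  + 0.0.0.0/0 (H2) depth=0
  + 3.225.94.80/28 (H2) depth=28
  ? 5.183.0.121  path d0:H2→d1:-→d2:-→d3:-→d4:-→d5:-→d6:-→d7:-→d8:-→d9:-→d10:-→d11:-→d12:-→d13:-→d14:-→d15:-→d16:-→d17:-→d18:-→d19:-→d20:-→d21:-→d22:-→d23:-→d24:-→d25:-→d26:-→d27:-→d28:H1  best=H1
  + 5.176.0.0/12 (H0) depth=12
  + 3.225.0.0/16 (H0) depth=16
  + 3.0.0.0/8 (H4) depth=8
  + 0.0.0.0/0 (H0) depth=0
  + 3.225.94.80/28 (H2) depth=28
  + 5.183.0.0/20 (H7) depth=20
  + 0.0.0.0/0 (H2) depth=0
  - 3.0.0.0/8 clear@8
  - 5.176.0.0/12 clear@12
  + 5.176.0.0/12 (H7) depth=12
  + 5.183.0.0/21 (H0) depth=21
  ? 3.225.32.220  path d0:H2→d1:-→d2:-→d3:-→d4:-→d5:-→d6:-→d7:-→d8:-→d9:-→d10:-→d11:-→d12:-→d13:-→d14:-→d15:-→d16:H0→d17:-  best=H0
  + 5.183.0.0/16 (H2) depth=16
  + 3.225.94.80/30 (H1) depth=30
  + 3.225.80.0/20 (H6) depth=20
  ? 3.225.80.3  path d0:H2→d1:-→d2:-→d3:-→d4:-→d5:-→d6:-→d7:-→d8:-→d9:-→d10:-→d11:-→d12:-→d13:-→d14:-→d15:-→d16:H0→d17:-→d18:-→d19:-→d20:H6  best=H6
  + 5.0.0.0/8 (H3) depth=8
  ? 3.225.94.80  path d0:H2→d1:-→d2:-→d3:-→d4:-→d5:-→d6:-→d7:-→d8:-→d9:-→d10:-→d11:-→d12:-→d13:-→d14:-→d15:-→d16:H0→d17:-→d18:-→d19:-→d20:H6→d21:-→d22:-→d23:-→d24:-→d25:-→d26:-→d27:-→d28:H2→d29:-→d30:H1  best=H1
  ? 3.225.94.112  path d0:H2→d1:-→d2:-→d3:-→d4:-→d5:-→d6:-→d7:-→d8:-→d9:-→d10:-→d11:-→d12:-→d13:-→d14:-→d15:-→d16:H0→d17:-→d18:-→d19:-→d20:H6→d21:-→d22:-→d23:-→d24:-→d25:-→d26:-  best=H6
  ? 3.225.94.80  path d0:H2→d1:-→d2:-→d3:-→d4:-→d5:-→d6:-→d7:-→d8:-→d9:-→d10:-→d11:-→d12:-→d13:-→d14:-→d15:-→d16:H0→d17:-→d18:-→d19:-→d20:H6→d21:-→d22:-→d23:-→d24:-→d25:-→d26:-→d27:-→d28:H2→d29:-→d30:H1  best=H1
  ? 50.43.144.54  path d0:H2→d1:-→d2:-  best=H2
  ? 5.183.0.1  path d0:H2→d1:-→d2:-→d3:-→d4:-→d5:-→d6:-→d7:-→d8:H3→d9:-→d10:-→d11:-→d12:H7→d13:-→d14:-→d15:-→d16:H2→d17:-→d18:-→d19:-→d20:H7→d21:H0→d22:-→d23:-→d24:-→d25:-  best=H0
  + 0.0.0.0/0 (H6) depth=0
  + 3.225.92.0/22 (H4) depth=22
  ? 3.225.0.1  path d0:H6→d1:-→d2:-→d3:-→d4:-→d5:-→d6:-→d7:-→d8:-→d9:-→d10:-→d11:-→d12:-→d13:-→d14:-→d15:-→d16:H0→d17:-  best=H0
  + 3.225.94.80/28 (H2) depth=28
  + 5.183.0.0/20 (H0) depth=20
  + 3.225.80.0/20 (H0) depth=20
  ? 3.225.92.0  path d0:H6→d1:-→d2:-→d3:-→d4:-→d5:-→d6:-→d7:-→d8:-→d9:-→d10:-→d11:-→d12:-→d13:-→d14:-→d15:-→d16:H0→d17:-→d18:-→d19:-→d20:H0→d21:-→d22:H4  best=H4

== LOOKUPS ==
["H7","H7","H1","H0","H6","H1","H6","H1","H2","H0","H0","H4"]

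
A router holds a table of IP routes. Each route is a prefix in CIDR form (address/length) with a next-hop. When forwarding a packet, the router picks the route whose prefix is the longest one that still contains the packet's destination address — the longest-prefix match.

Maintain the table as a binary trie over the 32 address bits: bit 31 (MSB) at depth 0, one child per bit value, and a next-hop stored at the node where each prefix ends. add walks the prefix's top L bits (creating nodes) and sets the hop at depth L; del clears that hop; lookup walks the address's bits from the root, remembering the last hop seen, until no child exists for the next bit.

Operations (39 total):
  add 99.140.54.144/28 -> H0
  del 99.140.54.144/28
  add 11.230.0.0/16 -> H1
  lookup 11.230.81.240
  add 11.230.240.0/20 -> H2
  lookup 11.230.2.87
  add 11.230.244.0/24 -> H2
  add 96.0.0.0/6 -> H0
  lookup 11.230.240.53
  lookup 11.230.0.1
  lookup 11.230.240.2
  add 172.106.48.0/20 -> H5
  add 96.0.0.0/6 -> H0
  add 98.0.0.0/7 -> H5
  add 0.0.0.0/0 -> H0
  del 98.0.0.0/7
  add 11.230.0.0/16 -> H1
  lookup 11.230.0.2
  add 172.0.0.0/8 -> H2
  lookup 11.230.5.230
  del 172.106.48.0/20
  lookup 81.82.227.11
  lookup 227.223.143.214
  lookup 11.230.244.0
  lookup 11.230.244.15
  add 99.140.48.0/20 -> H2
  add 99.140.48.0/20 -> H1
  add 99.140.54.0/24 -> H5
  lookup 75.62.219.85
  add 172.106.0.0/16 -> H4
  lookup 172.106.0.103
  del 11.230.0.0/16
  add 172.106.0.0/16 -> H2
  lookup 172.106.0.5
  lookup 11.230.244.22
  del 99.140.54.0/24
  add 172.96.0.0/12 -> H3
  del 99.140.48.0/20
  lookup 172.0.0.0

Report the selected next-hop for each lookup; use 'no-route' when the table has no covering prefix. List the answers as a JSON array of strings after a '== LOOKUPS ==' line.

Trace:
  add 99.140.54.144/28 -> H0 at depth 28
  - 99.140.54.144/28 clear@28
  add 11.230.0.0/16 -> H1 at depth 16
  lookup 11.230.81.240: bits 0000101111100110 walk d0:-→d1:-→d2:-→d3:-→d4:-→d5:-→d6:-→d7:-→d8:-→d9:-→d10:-→d11:-→d12:-→d13:-→d14:-→d15:-→d16:H1 -> H1
  add 11.230.240.0/20 -> H2 at depth 20
  lookup 11.230.2.87: bits 0000101111100110 walk d0:-→d1:-→d2:-→d3:-→d4:-→d5:-→d6:-→d7:-→d8:-→d9:-→d10:-→d11:-→d12:-→d13:-→d14:-→d15:-→d16:H1 -> H1
  add 11.230.244.0/24 -> H2 at depth 24
  add 96.0.0.0/6 -> H0 at depth 6
  lookup 11.230.240.53: bits 000010111110011011110 walk d0:-→d1:-→d2:-→d3:-→d4:-→d5:-→d6:-→d7:-→d8:-→d9:-→d10:-→d11:-→d12:-→d13:-→d14:-→d15:-→d16:H1→d17:-→d18:-→d19:-→d20:H2→d21:- -> H2
  lookup 11.230.0.1: bits 0000101111100110 walk d0:-→d1:-→d2:-→d3:-→d4:-→d5:-→d6:-→d7:-→d8:-→d9:-→d10:-→d11:-→d12:-→d13:-→d14:-→d15:-→d16:H1 -> H1
  lookup 11.230.240.2: bits 000010111110011011110 walk d0:-→d1:-→d2:-→d3:-→d4:-→d5:-→d6:-→d7:-→d8:-→d9:-→d10:-→d11:-→d12:-→d13:-→d14:-→d15:-→d16:H1→d17:-→d18:-→d19:-→d20:H2→d21:- -> H2
  add 172.106.48.0/20 -> H5 at depth 20
  add 96.0.0.0/6 -> H0 at depth 6
  add 98.0.0.0/7 -> H5 at depth 7
  add 0.0.0.0/0 -> H0 at depth 0
  - 98.0.0.0/7 clear@7
  add 11.230.0.0/16 -> H1 at depth 16
  lookup 11.230.0.2: bits 0000101111100110 walk d0:H0→d1:-→d2:-→d3:-→d4:-→d5:-→d6:-→d7:-→d8:-→d9:-→d10:-→d11:-→d12:-→d13:-→d14:-→d15:-→d16:H1 -> H1
  add 172.0.0.0/8 -> H2 at depth 8
  lookup 11.230.5.230: bits 0000101111100110 walk d0:H0→d1:-→d2:-→d3:-→d4:-→d5:-→d6:-→d7:-→d8:-→d9:-→d10:-→d11:-→d12:-→d13:-→d14:-→d15:-→d16:H1 -> H1
  - 172.106.48.0/20 clear@20
  lookup 81.82.227.11: bits 01 walk d0:H0→d1:-→d2:- -> H0
  lookup 227.223.143.214: bits 1 walk d0:H0→d1:- -> H0
  lookup 11.230.244.0: bits 000010111110011011110100 walk d0:H0→d1:-→d2:-→d3:-→d4:-→d5:-→d6:-→d7:-→d8:-→d9:-→d10:-→d11:-→d12:-→d13:-→d14:-→d15:-→d16:H1→d17:-→d18:-→d19:-→d20:H2→d21:-→d22:-→d23:-→d24:H2 -> H2
  lookup 11.230.244.15: bits 000010111110011011110100 walk d0:H0→d1:-→d2:-→d3:-→d4:-→d5:-→d6:-→d7:-→d8:-→d9:-→d10:-→d11:-→d12:-→d13:-→d14:-→d15:-→d16:H1→d17:-→d18:-→d19:-→d20:H2→d21:-→d22:-→d23:-→d24:H2 -> H2
  add 99.140.48.0/20 -> H2 at depth 20
  add 99.140.48.0/20 -> H1 at depth 20
  add 99.140.54.0/24 -> H5 at depth 24
  lookup 75.62.219.85: bits 01 walk d0:H0→d1:-→d2:- -> H0
  add 172.106.0.0/16 -> H4 at depth 16
  lookup 172.106.0.103: bits 101011000110101000 walk d0:H0→d1:-→d2:-→d3:-→d4:-→d5:-→d6:-→d7:-→d8:H2→d9:-→d10:-→d11:-→d12:-→d13:-→d14:-→d15:-→d16:H4→d17:-→d18:- -> H4
  - 11.230.0.0/16 clear@16
  add 172.106.0.0/16 -> H2 at depth 16
  lookup 172.106.0.5: bits 101011000110101000 walk d0:H0→d1:-→d2:-→d3:-→d4:-→d5:-→d6:-→d7:-→d8:H2→d9:-→d10:-→d11:-→d12:-→d13:-→d14:-→d15:-→d16:H2→d17:-→d18:- -> H2
  lookup 11.230.244.22: bits 000010111110011011110100 walk d0:H0→d1:-→d2:-→d3:-→d4:-→d5:-→d6:-→d7:-→d8:-→d9:-→d10:-→d11:-→d12:-→d13:-→d14:-→d15:-→d16:-→d17:-→d18:-→d19:-→d20:H2→d21:-→d22:-→d23:-→d24:H2 -> H2
  - 99.140.54.0/24 clear@24
  add 172.96.0.0/12 -> H3 at depth 12
  - 99.140.48.0/20 clear@20
  lookup 172.0.0.0: bits 101011000 walk d0:H0→d1:-→d2:-→d3:-→d4:-→d5:-→d6:-→d7:-→d8:H2→d9:- -> H2

== LOOKUPS ==
["H1","H1","H2","H1","H2","H1","H1","H0","H0","H2","H2","H0","H4","H2","H2","H2"]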